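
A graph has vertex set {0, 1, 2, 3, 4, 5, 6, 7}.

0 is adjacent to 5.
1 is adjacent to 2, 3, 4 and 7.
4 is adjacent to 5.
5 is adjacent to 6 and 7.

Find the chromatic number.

2

1 and 2 are adjacent, so at least 2 colors are needed.
2 colors suffice: 0=b, 1=a, 2=b, 3=b, 4=b, 5=a, 6=b, 7=b. Each edge has distinct colors on its endpoints.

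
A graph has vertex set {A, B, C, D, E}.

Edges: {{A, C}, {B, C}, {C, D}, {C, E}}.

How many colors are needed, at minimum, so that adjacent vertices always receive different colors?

2

B and C are adjacent, so at least 2 colors are needed.
2 colors suffice: color red → {C}; color blue → {A, B, D, E}. No two adjacent vertices share a color.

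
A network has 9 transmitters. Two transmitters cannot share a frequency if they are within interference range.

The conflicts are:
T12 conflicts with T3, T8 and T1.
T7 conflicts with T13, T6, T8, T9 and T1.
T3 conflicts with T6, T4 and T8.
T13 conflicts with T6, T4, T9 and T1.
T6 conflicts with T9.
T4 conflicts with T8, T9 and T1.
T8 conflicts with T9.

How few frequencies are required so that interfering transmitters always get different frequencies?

4

T7, T13, T6, T9 are mutually in conflict, so at least 4 frequencies are needed.
4 frequencies suffice: frequency 1 → {T12, T7, T4}; frequency 2 → {T13, T8}; frequency 3 → {T3, T9, T1}; frequency 4 → {T6}. No two conflicting transmitters share a frequency.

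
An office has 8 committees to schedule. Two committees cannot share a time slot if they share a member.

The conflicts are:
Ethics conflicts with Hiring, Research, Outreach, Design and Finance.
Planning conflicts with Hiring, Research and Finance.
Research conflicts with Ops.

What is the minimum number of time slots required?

2

Ethics and Outreach conflict, so at least 2 time slots are needed.
A valid assignment using 2 time slots: Ethics=1, Planning=1, Hiring=2, Research=2, Outreach=2, Design=2, Finance=2, Ops=1. Every pair that conflicts lands in different time slots.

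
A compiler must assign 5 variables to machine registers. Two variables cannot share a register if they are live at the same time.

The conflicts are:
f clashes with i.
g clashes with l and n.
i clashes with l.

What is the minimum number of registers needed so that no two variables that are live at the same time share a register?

i and l conflict, so at least 2 registers are needed.
Using 2 registers: f=1, g=2, i=2, l=1, n=1. No two conflicting variables share a register.

2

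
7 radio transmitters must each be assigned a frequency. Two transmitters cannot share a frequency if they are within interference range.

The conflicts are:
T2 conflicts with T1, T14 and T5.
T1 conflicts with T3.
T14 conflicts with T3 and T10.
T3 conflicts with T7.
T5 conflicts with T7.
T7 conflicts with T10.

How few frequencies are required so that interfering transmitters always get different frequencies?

The cycle T5-T2-T14-T3-T7-T5 has odd length 5, so it cannot be 2-colored; at least 3 frequencies are needed.
Using 3 frequencies: T2=2, T1=1, T14=1, T3=2, T5=3, T7=1, T10=2. Each listed conflict is separated.

3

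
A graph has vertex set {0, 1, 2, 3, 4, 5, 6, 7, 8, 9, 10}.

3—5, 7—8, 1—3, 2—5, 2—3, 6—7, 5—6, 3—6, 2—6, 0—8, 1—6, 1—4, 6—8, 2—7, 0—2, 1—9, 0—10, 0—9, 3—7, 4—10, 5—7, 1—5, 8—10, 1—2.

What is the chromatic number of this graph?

1, 2, 3, 5, 6 are mutually adjacent (a clique of size 5), so at least 5 colors are needed.
5 colors suffice: color a → {0, 1, 7}; color b → {6, 9, 10}; color c → {2, 4, 8}; color d → {3}; color e → {5}. Each edge has distinct colors on its endpoints.

5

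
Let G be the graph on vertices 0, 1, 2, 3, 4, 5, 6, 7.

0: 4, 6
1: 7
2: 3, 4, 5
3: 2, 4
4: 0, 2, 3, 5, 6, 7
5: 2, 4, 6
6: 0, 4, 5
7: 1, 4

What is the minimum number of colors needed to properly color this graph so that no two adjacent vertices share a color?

3

0, 4, 6 are pairwise adjacent, so at least 3 colors are needed.
3 colors suffice: 0=c, 1=a, 2=b, 3=c, 4=a, 5=c, 6=b, 7=b. Each edge has distinct colors on its endpoints.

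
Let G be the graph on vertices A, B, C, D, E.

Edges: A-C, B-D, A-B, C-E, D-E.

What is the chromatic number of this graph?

3

The cycle C-A-B-D-E-C has odd length 5, so it cannot be 2-colored; at least 3 colors are needed.
3 colors suffice: color red → {B, C}; color blue → {A, E}; color green → {D}. Each edge has distinct colors on its endpoints.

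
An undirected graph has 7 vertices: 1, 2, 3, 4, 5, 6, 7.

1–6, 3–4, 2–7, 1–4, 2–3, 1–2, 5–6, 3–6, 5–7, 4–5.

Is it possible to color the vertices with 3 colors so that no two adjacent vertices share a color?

Yes

The chromatic number is 3. The cycle 2-1-6-5-7-2 has odd length 5, so it cannot be 2-colored; at least 3 colors are needed.
One proper 3-coloring: 1=b, 2=a, 3=b, 4=a, 5=b, 6=a, 7=c.
That is already a proper 3-coloring.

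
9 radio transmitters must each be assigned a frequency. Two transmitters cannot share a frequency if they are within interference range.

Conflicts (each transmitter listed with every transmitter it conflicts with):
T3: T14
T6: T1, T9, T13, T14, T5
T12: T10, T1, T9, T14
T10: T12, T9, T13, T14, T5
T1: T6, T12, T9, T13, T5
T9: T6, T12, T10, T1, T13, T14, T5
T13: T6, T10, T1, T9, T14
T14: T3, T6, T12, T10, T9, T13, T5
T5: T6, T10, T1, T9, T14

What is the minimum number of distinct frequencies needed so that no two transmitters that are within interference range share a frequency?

T12, T10, T9, T14 all conflict with each other, so at least 4 frequencies are needed.
4 frequencies suffice: frequency 1 → {T3, T9}; frequency 2 → {T1, T14}; frequency 3 → {T6, T10}; frequency 4 → {T12, T13, T5}. No two conflicting transmitters share a frequency.

4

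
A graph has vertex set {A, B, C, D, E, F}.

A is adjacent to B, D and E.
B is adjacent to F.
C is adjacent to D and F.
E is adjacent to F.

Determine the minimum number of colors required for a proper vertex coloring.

The cycle F-C-D-A-B-F has odd length 5, so it cannot be 2-colored; at least 3 colors are needed.
3 colors suffice: A=red, B=blue, C=green, D=blue, E=blue, F=red. Each edge has distinct colors on its endpoints.

3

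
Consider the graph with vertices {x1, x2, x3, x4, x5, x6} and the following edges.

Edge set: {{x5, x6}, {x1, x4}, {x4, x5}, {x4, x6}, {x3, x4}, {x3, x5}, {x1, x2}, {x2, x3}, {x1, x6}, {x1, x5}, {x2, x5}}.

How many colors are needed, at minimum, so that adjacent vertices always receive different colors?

x1, x4, x5, x6 are mutually adjacent (a clique of size 4), so at least 4 colors are needed.
One proper 4-coloring: x1=2, x2=3, x3=2, x4=3, x5=1, x6=4. Every edge joins two different colors.

4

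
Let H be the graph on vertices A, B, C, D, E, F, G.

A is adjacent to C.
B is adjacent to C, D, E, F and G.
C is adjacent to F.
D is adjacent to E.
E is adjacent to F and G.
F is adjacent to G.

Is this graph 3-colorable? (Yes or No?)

No

B, E, F, G are pairwise adjacent (a clique of size 4), so at least 4 colors are needed.
So 3 colors are not enough.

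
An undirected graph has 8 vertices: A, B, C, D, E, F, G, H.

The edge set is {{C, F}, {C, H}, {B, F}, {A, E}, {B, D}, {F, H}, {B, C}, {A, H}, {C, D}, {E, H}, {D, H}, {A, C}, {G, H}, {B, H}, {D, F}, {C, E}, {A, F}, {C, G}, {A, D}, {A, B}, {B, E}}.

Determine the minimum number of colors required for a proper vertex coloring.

6

A, B, C, D, F, H form a clique, so at least 6 colors are needed.
6 colors suffice: color 1 → {H}; color 2 → {C}; color 3 → {A, G}; color 4 → {B}; color 5 → {D, E}; color 6 → {F}. Every edge joins two different colors.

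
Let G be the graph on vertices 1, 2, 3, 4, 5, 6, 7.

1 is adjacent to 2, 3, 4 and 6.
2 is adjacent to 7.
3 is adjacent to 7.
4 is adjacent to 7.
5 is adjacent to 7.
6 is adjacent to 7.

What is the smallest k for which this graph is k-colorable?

2

1 and 3 are adjacent, so at least 2 colors are needed.
A valid assignment using 2 colors: 1=a, 2=b, 3=b, 4=b, 5=b, 6=b, 7=a. Each edge has distinct colors on its endpoints.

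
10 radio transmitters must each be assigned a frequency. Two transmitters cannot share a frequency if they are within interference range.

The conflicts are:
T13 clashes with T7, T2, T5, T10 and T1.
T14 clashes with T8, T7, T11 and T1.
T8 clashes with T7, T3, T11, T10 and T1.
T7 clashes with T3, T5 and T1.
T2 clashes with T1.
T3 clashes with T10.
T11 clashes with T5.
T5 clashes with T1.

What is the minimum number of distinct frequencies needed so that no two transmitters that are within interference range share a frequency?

T13, T7, T5, T1 pairwise conflict, so at least 4 frequencies are needed.
4 frequencies suffice: frequency 1 → {T7, T2, T11, T10}; frequency 2 → {T13, T8}; frequency 3 → {T3, T1}; frequency 4 → {T14, T5}. Each listed conflict is separated.

4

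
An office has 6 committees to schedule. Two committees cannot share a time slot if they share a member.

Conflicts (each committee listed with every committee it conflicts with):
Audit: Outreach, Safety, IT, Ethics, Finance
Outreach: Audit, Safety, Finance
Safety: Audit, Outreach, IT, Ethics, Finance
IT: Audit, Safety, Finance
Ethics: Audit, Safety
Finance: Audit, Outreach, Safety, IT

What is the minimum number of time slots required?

4

Audit, Safety, IT, Finance pairwise conflict, so at least 4 time slots are needed.
4 time slots suffice: time slot 1 → {Safety}; time slot 2 → {Audit}; time slot 3 → {Ethics, Finance}; time slot 4 → {Outreach, IT}. No two conflicting committees share a time slot.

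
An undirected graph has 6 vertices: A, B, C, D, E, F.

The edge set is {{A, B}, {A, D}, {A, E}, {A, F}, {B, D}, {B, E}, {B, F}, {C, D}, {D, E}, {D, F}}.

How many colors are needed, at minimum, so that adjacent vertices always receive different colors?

A, B, D, E form a clique, so at least 4 colors are needed.
4 colors suffice: color red → {D}; color blue → {A, C}; color green → {B}; color yellow → {E, F}. No two adjacent vertices share a color.

4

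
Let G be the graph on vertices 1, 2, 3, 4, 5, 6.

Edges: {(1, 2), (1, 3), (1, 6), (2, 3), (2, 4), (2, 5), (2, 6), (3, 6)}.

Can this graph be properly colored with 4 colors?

The chromatic number is 4. 1, 2, 3, 6 form a clique, so at least 4 colors are needed.
4 colors suffice: color red → {2}; color blue → {4, 5, 6}; color green → {3}; color yellow → {1}.
That is already a proper 4-coloring.

Yes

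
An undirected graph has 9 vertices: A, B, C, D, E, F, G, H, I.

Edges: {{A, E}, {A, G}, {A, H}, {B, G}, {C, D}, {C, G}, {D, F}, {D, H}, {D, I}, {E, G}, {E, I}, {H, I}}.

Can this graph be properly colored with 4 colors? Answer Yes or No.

The chromatic number is 3. D, H, I are pairwise adjacent, so at least 3 colors are needed.
One proper 3-coloring: A=green, B=blue, C=blue, D=red, E=blue, F=blue, G=red, H=blue, I=green.
Since 4 ≥ 3, a proper 4-coloring certainly exists.

Yes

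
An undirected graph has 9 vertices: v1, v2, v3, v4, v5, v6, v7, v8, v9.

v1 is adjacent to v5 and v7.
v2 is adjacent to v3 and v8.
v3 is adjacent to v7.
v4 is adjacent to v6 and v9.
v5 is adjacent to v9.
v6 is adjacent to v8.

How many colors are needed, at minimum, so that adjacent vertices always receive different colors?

The cycle v2-v3-v7-v1-v5-v9-v4-v6-v8-v2 has odd length 9, so it cannot be 2-colored; at least 3 colors are needed.
A valid assignment using 3 colors: v1=2, v2=1, v3=2, v4=3, v5=1, v6=1, v7=1, v8=2, v9=2. Each edge has distinct colors on its endpoints.

3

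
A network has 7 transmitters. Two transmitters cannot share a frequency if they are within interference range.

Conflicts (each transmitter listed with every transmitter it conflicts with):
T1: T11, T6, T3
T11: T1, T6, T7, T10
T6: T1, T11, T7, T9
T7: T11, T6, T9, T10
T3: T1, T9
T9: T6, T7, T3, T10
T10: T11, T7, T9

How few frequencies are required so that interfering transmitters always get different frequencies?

T6, T7, T9 all conflict with each other, so at least 3 frequencies are needed.
3 frequencies suffice: T1=2, T11=1, T6=3, T7=2, T3=3, T9=1, T10=3. No two conflicting transmitters share a frequency.

3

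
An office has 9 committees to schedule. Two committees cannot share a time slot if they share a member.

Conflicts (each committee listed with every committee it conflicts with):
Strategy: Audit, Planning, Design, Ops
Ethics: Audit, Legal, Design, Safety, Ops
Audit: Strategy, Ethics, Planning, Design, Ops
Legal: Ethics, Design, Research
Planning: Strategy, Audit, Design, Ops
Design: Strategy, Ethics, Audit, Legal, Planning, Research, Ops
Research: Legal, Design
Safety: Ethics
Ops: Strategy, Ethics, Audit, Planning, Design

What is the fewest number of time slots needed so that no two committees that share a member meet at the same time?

5

Strategy, Audit, Planning, Design, Ops are mutually in conflict, so at least 5 time slots are needed.
Using 5 time slots: Strategy=4, Ethics=4, Audit=3, Legal=2, Planning=5, Design=1, Research=3, Safety=1, Ops=2. No two conflicting committees share a time slot.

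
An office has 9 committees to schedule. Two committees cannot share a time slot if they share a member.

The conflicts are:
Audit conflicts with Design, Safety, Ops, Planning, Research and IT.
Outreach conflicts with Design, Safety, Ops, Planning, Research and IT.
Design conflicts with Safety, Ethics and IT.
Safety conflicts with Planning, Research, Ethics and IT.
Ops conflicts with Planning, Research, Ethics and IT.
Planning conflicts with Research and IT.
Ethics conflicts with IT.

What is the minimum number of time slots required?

4

Outreach, Ops, Planning, Research all conflict with each other, so at least 4 time slots are needed.
4 time slots suffice: time slot 1 → {Safety, Ops}; time slot 2 → {Research, IT}; time slot 3 → {Audit, Outreach, Ethics}; time slot 4 → {Design, Planning}. No two conflicting committees share a time slot.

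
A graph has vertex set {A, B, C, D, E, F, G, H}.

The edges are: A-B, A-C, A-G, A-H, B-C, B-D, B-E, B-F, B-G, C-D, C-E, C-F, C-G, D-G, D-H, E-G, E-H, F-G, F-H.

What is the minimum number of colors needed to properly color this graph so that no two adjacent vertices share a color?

B, C, E, G are pairwise adjacent (a clique of size 4), so at least 4 colors are needed.
A valid assignment using 4 colors: A=4, B=3, C=2, D=4, E=4, F=4, G=1, H=1. Every edge joins two different colors.

4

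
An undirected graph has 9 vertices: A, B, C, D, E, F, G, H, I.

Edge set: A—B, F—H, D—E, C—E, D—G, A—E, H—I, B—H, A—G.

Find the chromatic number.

2

A and G are adjacent, so at least 2 colors are needed.
2 colors suffice: A=blue, B=red, C=blue, D=blue, E=red, F=red, G=red, H=blue, I=red. Every edge joins two different colors.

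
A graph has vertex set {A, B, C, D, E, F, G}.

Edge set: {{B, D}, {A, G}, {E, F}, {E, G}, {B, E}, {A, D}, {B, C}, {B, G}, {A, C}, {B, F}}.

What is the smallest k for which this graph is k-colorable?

3

B, E, G form a triangle, so at least 3 colors are needed.
A valid assignment using 3 colors: A=1, B=1, C=2, D=2, E=3, F=2, G=2. Each edge has distinct colors on its endpoints.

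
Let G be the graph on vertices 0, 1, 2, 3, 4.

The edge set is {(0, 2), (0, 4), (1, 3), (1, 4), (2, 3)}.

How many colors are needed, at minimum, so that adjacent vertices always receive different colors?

The cycle 1-4-0-2-3-1 has odd length 5, so it cannot be 2-colored; at least 3 colors are needed.
One proper 3-coloring: 0=a, 1=a, 2=c, 3=b, 4=b. No two adjacent vertices share a color.

3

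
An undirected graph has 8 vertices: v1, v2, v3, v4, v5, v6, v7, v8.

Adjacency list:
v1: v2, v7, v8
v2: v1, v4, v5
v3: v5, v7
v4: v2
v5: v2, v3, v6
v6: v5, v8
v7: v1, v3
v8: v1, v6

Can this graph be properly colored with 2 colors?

The cycle v7-v1-v2-v5-v3-v7 has odd length 5, so it cannot be 2-colored; at least 3 colors are needed.
So 2 colors are not enough.

No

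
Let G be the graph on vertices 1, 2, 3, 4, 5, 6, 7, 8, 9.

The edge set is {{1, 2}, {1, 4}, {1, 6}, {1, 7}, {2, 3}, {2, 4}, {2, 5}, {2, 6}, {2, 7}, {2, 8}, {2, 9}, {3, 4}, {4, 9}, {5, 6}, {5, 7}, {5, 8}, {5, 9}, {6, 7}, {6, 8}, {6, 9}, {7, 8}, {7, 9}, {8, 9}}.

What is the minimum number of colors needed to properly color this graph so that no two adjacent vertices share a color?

6

2, 5, 6, 7, 8, 9 form a clique, so at least 6 colors are needed.
A valid assignment using 6 colors: 1=blue, 2=red, 3=blue, 4=green, 5=orange, 6=green, 7=yellow, 8=purple, 9=blue. Every edge joins two different colors.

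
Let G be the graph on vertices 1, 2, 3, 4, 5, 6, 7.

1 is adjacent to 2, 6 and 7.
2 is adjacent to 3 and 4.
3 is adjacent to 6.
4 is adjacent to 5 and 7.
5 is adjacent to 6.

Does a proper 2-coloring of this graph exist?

The cycle 6-1-2-4-5-6 has odd length 5, so it cannot be 2-colored; at least 3 colors are needed.
So 2 colors are not enough.

No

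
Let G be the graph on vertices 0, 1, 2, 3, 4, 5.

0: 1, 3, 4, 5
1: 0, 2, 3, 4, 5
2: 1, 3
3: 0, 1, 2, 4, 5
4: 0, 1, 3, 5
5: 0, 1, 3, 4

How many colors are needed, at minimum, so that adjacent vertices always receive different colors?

5

0, 1, 3, 4, 5 form a clique, so at least 5 colors are needed.
5 colors suffice: color red → {3}; color blue → {1}; color green → {0, 2}; color yellow → {5}; color purple → {4}. No two adjacent vertices share a color.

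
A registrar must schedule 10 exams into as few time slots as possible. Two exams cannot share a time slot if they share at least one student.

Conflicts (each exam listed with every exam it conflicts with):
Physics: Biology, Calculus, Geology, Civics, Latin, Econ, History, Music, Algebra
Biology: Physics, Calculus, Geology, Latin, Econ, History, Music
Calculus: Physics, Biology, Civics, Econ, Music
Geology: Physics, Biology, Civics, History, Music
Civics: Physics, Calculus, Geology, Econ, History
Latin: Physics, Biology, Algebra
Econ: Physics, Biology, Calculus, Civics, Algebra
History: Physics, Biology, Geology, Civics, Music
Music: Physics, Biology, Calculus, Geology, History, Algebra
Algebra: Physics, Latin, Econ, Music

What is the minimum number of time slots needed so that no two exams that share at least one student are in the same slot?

5

Physics, Biology, Geology, History, Music pairwise conflict, so at least 5 time slots are needed.
5 time slots suffice: time slot 1 → {Physics}; time slot 2 → {Biology, Civics, Algebra}; time slot 3 → {Latin, Econ, Music}; time slot 4 → {Calculus, Geology}; time slot 5 → {History}. Every pair that conflicts lands in different time slots.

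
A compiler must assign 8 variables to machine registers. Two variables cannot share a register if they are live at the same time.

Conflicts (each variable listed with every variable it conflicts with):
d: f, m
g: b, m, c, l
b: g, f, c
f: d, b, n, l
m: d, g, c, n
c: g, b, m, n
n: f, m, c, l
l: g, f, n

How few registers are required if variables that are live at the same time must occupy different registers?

3

f, n, l pairwise conflict, so at least 3 registers are needed.
A valid assignment using 3 registers: d=1, g=1, b=2, f=3, m=2, c=3, n=1, l=2. Every pair that conflicts lands in different registers.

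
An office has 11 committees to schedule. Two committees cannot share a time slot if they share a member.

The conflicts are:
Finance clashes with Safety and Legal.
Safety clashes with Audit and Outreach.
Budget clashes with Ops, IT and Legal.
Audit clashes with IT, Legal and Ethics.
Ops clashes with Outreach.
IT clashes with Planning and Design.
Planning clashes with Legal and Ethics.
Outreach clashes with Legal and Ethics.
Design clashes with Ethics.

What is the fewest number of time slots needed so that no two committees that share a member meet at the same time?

Audit and Legal conflict, so at least 2 time slots are needed.
Using 2 time slots: Finance=2, Safety=1, Budget=2, Audit=2, Ops=1, IT=1, Planning=2, Outreach=2, Design=2, Legal=1, Ethics=1. Each listed conflict is separated.

2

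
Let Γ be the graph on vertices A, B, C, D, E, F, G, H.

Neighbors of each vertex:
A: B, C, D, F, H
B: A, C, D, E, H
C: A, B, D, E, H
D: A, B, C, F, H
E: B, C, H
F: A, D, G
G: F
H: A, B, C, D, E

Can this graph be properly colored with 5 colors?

Yes

The chromatic number is 5. A, B, C, D, H are pairwise adjacent (a clique of size 5), so at least 5 colors are needed.
One proper 5-coloring: A=3, B=4, C=5, D=1, E=1, F=2, G=1, H=2.
That is already a proper 5-coloring.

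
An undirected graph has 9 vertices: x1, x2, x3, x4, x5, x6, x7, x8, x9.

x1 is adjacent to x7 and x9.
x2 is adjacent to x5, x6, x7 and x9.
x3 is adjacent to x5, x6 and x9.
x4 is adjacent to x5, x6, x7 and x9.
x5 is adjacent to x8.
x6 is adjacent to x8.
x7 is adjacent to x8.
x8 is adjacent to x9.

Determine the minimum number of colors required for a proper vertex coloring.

x3 and x9 are adjacent, so at least 2 colors are needed.
A valid assignment using 2 colors: x1=2, x2=2, x3=2, x4=2, x5=1, x6=1, x7=1, x8=2, x9=1. Each edge has distinct colors on its endpoints.

2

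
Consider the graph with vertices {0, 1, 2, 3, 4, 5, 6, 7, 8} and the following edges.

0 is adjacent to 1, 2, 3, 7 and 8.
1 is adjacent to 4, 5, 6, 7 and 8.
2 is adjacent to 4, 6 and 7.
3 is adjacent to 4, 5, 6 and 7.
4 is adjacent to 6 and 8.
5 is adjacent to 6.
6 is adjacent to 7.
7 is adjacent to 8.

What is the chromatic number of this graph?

0, 1, 7, 8 form a clique, so at least 4 colors are needed.
4 colors suffice: 0=c, 1=b, 2=b, 3=b, 4=a, 5=a, 6=c, 7=a, 8=d. No two adjacent vertices share a color.

4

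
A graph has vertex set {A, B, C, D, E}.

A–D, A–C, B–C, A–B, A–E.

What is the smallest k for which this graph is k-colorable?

3

A, B, C form a triangle, so at least 3 colors are needed.
3 colors suffice: color 1 → {A}; color 2 → {B, D, E}; color 3 → {C}. Every edge joins two different colors.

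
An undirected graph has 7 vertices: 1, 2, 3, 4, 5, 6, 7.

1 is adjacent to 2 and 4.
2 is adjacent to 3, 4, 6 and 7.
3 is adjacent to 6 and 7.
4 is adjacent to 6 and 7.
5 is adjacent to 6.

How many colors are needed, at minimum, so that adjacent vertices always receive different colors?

3

2, 3, 6 are mutually adjacent, so at least 3 colors are needed.
A valid assignment using 3 colors: 1=b, 2=a, 3=c, 4=c, 5=a, 6=b, 7=b. No two adjacent vertices share a color.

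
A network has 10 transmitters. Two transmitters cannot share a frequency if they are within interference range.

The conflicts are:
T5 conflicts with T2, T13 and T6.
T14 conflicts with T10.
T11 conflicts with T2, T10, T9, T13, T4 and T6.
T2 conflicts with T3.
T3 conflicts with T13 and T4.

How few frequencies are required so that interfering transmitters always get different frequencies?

2

T5 and T13 conflict, so at least 2 frequencies are needed.
2 frequencies suffice: T5=1, T14=1, T11=1, T2=2, T10=2, T3=1, T9=2, T13=2, T4=2, T6=2. Each listed conflict is separated.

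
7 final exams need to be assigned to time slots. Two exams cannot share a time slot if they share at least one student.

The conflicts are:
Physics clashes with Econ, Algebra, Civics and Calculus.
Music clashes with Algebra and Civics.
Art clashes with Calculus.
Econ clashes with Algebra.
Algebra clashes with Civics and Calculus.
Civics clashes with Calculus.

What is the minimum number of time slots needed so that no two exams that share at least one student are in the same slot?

4

Physics, Algebra, Civics, Calculus pairwise conflict, so at least 4 time slots are needed.
4 time slots suffice: Physics=2, Music=2, Art=1, Econ=3, Algebra=1, Civics=4, Calculus=3. No two conflicting exams share a time slot.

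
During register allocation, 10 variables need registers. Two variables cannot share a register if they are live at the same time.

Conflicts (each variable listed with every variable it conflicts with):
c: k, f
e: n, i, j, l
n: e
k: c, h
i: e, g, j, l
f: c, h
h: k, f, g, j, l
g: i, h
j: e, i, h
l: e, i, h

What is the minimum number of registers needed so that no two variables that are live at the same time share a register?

3

e, i, j all conflict with each other, so at least 3 registers are needed.
Using 3 registers: c=1, e=1, n=2, k=2, i=2, f=2, h=1, g=3, j=3, l=3. Each listed conflict is separated.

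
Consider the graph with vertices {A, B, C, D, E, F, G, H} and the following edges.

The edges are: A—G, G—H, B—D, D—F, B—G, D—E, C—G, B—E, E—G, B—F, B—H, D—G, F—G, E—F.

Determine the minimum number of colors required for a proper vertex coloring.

B, D, E, F, G form a clique, so at least 5 colors are needed.
One proper 5-coloring: A=blue, B=blue, C=blue, D=green, E=yellow, F=purple, G=red, H=green. Each edge has distinct colors on its endpoints.

5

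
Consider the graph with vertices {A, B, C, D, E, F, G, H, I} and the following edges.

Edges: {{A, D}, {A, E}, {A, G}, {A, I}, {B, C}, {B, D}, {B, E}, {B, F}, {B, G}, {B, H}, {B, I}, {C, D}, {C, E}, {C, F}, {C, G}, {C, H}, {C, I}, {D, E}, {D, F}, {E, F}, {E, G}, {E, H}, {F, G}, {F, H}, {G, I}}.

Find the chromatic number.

5

B, C, E, F, H are mutually adjacent (a clique of size 5), so at least 5 colors are needed.
5 colors suffice: color red → {A, C}; color blue → {B}; color green → {E, I}; color yellow → {D, G, H}; color purple → {F}. Each edge has distinct colors on its endpoints.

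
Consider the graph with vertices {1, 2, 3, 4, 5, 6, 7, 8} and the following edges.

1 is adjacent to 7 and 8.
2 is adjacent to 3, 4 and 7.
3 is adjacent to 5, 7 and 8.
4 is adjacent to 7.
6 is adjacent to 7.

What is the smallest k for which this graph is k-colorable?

2, 3, 7 are mutually adjacent, so at least 3 colors are needed.
3 colors suffice: 1=b, 2=c, 3=b, 4=b, 5=a, 6=b, 7=a, 8=a. No two adjacent vertices share a color.

3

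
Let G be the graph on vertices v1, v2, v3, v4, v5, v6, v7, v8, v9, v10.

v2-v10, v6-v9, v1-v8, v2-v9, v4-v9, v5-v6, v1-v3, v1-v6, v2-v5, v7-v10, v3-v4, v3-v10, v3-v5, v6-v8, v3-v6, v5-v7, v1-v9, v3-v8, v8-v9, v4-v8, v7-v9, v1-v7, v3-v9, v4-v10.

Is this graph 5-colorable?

Yes

The chromatic number is 5. v1, v3, v6, v8, v9 are pairwise adjacent (a clique of size 5), so at least 5 colors are needed.
A valid assignment using 5 colors: v1=yellow, v2=blue, v3=blue, v4=yellow, v5=red, v6=purple, v7=blue, v8=green, v9=red, v10=red.
That is already a proper 5-coloring.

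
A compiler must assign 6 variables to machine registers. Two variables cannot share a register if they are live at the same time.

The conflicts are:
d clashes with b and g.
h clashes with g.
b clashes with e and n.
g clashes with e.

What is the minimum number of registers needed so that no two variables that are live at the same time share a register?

d and b conflict, so at least 2 registers are needed.
2 registers suffice: d=2, h=2, b=1, g=1, e=2, n=2. Every pair that conflicts lands in different registers.

2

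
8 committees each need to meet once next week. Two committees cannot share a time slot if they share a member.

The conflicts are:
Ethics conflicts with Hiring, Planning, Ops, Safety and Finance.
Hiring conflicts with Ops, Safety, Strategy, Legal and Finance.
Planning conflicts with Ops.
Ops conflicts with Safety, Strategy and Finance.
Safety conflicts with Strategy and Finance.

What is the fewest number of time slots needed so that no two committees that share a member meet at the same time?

Ethics, Hiring, Ops, Safety, Finance are mutually in conflict, so at least 5 time slots are needed.
5 time slots suffice: Ethics=3, Hiring=1, Planning=1, Ops=2, Safety=4, Strategy=3, Legal=2, Finance=5. Each listed conflict is separated.

5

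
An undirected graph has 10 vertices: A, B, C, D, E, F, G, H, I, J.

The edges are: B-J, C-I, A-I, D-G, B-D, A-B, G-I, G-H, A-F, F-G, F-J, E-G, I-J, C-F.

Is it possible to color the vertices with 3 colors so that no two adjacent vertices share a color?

The chromatic number is 3. The cycle G-I-A-B-D-G has odd length 5, so it cannot be 2-colored; at least 3 colors are needed.
3 colors suffice: color 1 → {A, C, G, J}; color 2 → {B, E, F, H, I}; color 3 → {D}.
That is already a proper 3-coloring.

Yes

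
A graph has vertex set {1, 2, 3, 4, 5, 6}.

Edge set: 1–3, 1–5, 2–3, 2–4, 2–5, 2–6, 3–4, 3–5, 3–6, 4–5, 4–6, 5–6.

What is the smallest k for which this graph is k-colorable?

2, 3, 4, 5, 6 are mutually adjacent (a clique of size 5), so at least 5 colors are needed.
5 colors suffice: color red → {5}; color blue → {3}; color green → {1, 4}; color yellow → {2}; color purple → {6}. Every edge joins two different colors.

5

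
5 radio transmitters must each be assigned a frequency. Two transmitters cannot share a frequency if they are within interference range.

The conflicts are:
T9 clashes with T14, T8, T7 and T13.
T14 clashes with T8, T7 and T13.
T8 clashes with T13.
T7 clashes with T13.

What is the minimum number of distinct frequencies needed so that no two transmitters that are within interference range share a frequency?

T9, T14, T8, T13 pairwise conflict, so at least 4 frequencies are needed.
A valid assignment using 4 frequencies: T9=2, T14=1, T8=4, T7=4, T13=3. Each listed conflict is separated.

4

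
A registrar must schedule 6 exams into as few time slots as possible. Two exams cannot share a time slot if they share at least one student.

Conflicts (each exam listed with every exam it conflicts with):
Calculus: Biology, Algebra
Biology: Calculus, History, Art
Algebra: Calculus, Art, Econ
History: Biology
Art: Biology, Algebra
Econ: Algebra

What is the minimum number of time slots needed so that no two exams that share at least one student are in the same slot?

Calculus and Biology conflict, so at least 2 time slots are needed.
2 time slots suffice: time slot 1 → {Biology, Algebra}; time slot 2 → {Calculus, History, Art, Econ}. No two conflicting exams share a time slot.

2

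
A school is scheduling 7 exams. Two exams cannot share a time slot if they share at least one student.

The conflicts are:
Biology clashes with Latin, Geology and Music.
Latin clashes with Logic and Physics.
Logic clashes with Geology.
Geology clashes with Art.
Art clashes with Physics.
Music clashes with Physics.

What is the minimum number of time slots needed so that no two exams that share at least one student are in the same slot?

3

The cycle Biology-Geology-Art-Physics-Latin-Biology has odd length 5, so it cannot be 2-colored; at least 3 time slots are needed.
3 time slots suffice: time slot 1 → {Latin, Geology, Music}; time slot 2 → {Biology, Logic, Physics}; time slot 3 → {Art}. Every pair that conflicts lands in different time slots.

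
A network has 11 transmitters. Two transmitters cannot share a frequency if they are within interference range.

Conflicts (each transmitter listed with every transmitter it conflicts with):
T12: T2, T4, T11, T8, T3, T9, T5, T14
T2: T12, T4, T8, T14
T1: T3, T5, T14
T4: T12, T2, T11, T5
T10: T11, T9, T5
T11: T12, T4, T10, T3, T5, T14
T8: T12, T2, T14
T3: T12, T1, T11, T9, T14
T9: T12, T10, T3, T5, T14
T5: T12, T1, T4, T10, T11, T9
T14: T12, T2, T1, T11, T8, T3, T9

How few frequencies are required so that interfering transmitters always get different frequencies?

4

T12, T2, T8, T14 all conflict with each other, so at least 4 frequencies are needed.
Using 4 frequencies: T12=1, T2=3, T1=1, T4=4, T10=1, T11=3, T8=4, T3=4, T9=3, T5=2, T14=2. Each listed conflict is separated.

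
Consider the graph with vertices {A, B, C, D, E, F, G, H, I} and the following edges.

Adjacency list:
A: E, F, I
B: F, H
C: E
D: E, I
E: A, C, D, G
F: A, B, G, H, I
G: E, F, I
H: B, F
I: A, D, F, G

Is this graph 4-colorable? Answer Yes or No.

Yes

The chromatic number is 3. B, F, H form a triangle, so at least 3 colors are needed.
One proper 3-coloring: A=3, B=3, C=2, D=3, E=1, F=1, G=3, H=2, I=2.
Since 4 ≥ 3, a proper 4-coloring certainly exists.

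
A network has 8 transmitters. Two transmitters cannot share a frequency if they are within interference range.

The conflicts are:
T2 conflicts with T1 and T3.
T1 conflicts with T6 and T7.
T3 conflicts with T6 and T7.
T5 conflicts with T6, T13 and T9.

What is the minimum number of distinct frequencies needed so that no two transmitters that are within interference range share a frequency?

T5 and T6 conflict, so at least 2 frequencies are needed.
A valid assignment using 2 frequencies: T2=2, T1=1, T3=1, T5=1, T6=2, T7=2, T13=2, T9=2. Every pair that conflicts lands in different frequencies.

2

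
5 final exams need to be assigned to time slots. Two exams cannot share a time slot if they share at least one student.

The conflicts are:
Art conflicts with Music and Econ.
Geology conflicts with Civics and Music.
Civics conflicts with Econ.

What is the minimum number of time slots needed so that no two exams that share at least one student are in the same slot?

The cycle Music-Geology-Civics-Econ-Art-Music has odd length 5, so it cannot be 2-colored; at least 3 time slots are needed.
Using 3 time slots: Art=1, Geology=2, Civics=1, Music=3, Econ=2. Every pair that conflicts lands in different time slots.

3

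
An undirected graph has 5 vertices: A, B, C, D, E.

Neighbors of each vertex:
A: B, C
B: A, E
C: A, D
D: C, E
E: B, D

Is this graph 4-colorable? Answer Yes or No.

Yes

The chromatic number is 3. The cycle C-D-E-B-A-C has odd length 5, so it cannot be 2-colored; at least 3 colors are needed.
3 colors suffice: color 1 → {C, E}; color 2 → {B, D}; color 3 → {A}.
Since 4 ≥ 3, a proper 4-coloring certainly exists.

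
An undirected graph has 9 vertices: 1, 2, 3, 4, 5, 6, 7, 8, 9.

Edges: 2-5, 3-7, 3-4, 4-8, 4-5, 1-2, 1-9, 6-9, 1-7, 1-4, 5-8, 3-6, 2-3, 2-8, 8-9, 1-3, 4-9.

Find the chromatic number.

3

2, 5, 8 form a triangle, so at least 3 colors are needed.
One proper 3-coloring: 1=blue, 2=red, 3=green, 4=red, 5=green, 6=red, 7=red, 8=blue, 9=green. Each edge has distinct colors on its endpoints.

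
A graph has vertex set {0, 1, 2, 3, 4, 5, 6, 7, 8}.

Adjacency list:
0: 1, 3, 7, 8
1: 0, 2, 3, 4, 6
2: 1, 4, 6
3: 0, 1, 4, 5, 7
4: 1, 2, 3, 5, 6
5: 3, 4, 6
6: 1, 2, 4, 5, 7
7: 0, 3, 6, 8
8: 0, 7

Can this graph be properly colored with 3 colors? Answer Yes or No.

No

1, 2, 4, 6 form a clique, so at least 4 colors are needed.
So 3 colors are not enough.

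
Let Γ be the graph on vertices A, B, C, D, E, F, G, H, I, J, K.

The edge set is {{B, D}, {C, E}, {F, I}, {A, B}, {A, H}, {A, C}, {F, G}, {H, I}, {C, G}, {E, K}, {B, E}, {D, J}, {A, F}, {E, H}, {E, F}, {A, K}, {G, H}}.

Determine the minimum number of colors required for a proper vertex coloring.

2

A and K are adjacent, so at least 2 colors are needed.
2 colors suffice: color 1 → {A, D, E, G, I}; color 2 → {B, C, F, H, J, K}. Every edge joins two different colors.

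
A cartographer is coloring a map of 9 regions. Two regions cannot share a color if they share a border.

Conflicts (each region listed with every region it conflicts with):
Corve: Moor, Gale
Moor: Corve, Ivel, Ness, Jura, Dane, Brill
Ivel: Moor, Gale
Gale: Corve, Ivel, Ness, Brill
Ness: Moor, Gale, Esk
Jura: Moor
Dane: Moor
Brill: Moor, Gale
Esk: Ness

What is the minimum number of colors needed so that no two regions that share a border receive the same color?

Moor and Jura conflict, so at least 2 colors are needed.
2 colors suffice: color 1 → {Moor, Gale, Esk}; color 2 → {Corve, Ivel, Ness, Jura, Dane, Brill}. Every pair that conflicts lands in different colors.

2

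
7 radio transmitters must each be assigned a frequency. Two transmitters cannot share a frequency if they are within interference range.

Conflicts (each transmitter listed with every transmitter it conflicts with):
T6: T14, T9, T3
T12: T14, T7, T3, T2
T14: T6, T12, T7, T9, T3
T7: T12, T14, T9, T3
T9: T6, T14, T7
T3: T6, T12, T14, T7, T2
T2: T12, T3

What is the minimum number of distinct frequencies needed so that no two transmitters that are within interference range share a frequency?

T12, T14, T7, T3 all conflict with each other, so at least 4 frequencies are needed.
4 frequencies suffice: T6=3, T12=3, T14=1, T7=4, T9=2, T3=2, T2=1. No two conflicting transmitters share a frequency.

4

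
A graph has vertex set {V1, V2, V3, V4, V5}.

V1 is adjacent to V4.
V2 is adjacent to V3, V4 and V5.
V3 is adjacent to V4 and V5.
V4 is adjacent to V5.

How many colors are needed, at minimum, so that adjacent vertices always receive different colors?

V2, V3, V4, V5 are pairwise adjacent (a clique of size 4), so at least 4 colors are needed.
4 colors suffice: color 1 → {V4}; color 2 → {V1, V5}; color 3 → {V2}; color 4 → {V3}. No two adjacent vertices share a color.

4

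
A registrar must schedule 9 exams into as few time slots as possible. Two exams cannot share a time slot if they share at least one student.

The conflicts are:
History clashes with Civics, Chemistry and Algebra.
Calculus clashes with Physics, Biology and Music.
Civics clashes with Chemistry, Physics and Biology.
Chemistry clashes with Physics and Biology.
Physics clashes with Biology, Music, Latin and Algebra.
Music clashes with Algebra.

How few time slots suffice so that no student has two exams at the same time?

4

Civics, Chemistry, Physics, Biology all conflict with each other, so at least 4 time slots are needed.
4 time slots suffice: History=1, Calculus=3, Civics=2, Chemistry=3, Physics=1, Biology=4, Music=2, Latin=2, Algebra=3. No two conflicting exams share a time slot.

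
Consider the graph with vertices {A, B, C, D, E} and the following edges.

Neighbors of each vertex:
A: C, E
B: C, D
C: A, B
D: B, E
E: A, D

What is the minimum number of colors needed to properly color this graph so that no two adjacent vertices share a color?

3

The cycle E-A-C-B-D-E has odd length 5, so it cannot be 2-colored; at least 3 colors are needed.
3 colors suffice: A=2, B=2, C=1, D=1, E=3. Every edge joins two different colors.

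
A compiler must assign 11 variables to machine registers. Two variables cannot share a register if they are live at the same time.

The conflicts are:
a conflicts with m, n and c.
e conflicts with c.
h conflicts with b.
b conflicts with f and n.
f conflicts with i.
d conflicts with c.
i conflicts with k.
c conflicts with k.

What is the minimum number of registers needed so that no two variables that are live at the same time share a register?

The cycle k-c-a-n-b-f-i-k has odd length 7, so it cannot be 2-colored; at least 3 registers are needed.
3 registers suffice: a=2, m=1, e=2, h=2, b=1, f=2, n=3, d=2, i=1, c=1, k=2. Each listed conflict is separated.

3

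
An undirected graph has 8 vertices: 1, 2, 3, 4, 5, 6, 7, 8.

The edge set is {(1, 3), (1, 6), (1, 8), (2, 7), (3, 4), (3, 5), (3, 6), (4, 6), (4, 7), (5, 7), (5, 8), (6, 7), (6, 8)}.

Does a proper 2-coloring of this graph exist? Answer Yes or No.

4, 6, 7 are pairwise adjacent, so at least 3 colors are needed.
So 2 colors are not enough.

No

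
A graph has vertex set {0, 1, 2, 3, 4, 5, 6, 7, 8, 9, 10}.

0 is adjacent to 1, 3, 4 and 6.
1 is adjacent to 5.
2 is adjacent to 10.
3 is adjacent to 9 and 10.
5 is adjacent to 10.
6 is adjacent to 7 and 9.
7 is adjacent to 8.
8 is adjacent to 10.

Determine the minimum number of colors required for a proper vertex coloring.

The cycle 0-3-10-5-1-0 has odd length 5, so it cannot be 2-colored; at least 3 colors are needed.
3 colors suffice: color a → {0, 7, 9, 10}; color b → {1, 2, 3, 4, 6, 8}; color c → {5}. Every edge joins two different colors.

3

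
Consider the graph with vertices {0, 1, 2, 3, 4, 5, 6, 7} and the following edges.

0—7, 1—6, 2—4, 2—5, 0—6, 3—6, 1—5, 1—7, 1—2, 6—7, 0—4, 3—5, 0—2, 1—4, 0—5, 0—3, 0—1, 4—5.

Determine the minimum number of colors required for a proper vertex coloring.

0, 1, 2, 4, 5 are pairwise adjacent (a clique of size 5), so at least 5 colors are needed.
5 colors suffice: color a → {0}; color b → {1, 3}; color c → {5, 6}; color d → {4, 7}; color e → {2}. Each edge has distinct colors on its endpoints.

5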